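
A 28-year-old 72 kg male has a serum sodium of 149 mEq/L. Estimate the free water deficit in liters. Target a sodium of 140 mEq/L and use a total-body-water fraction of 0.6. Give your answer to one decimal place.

TBW = 0.6 · 72 = 43.2 L
Free water deficit = TBW · (Na/140 − 1)
= 43.2 · (149/140 − 1)
= 43.2 · 0.0643
= 2.78 L

2.8 L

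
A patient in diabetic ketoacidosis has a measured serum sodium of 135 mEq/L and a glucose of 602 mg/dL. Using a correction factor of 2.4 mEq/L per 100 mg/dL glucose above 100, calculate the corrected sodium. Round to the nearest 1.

147 mEq/L

Corrected Na = measured Na + 2.4 · (glucose − 100)/100
= 135 + 2.4 · (602 − 100)/100
= 135 + 12
= 147 mEq/L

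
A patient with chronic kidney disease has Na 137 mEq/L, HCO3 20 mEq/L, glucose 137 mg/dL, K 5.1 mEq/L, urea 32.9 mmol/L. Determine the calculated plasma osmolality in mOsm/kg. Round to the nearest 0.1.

314.5 mOsm/kg

Calculated osmolality = 2·Na + glucose/18 + urea
= 2·137 + 137/18 + 32.9
= 274 + 7.61 + 32.90
= 314.51 mOsm/kg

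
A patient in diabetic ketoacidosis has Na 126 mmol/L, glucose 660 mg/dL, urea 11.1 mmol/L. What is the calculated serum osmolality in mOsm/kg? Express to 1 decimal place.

Calculated osmolality = 2·Na + glucose/18 + urea
= 2·126 + 660/18 + 11.1
= 252 + 36.67 + 11.10
= 299.77 mOsm/kg

299.8 mOsm/kg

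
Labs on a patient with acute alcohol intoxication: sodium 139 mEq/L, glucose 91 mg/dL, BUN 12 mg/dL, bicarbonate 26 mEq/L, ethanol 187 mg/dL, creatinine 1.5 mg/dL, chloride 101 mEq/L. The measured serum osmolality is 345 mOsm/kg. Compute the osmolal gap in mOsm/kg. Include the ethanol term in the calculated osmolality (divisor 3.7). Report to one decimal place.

Calculated osmolality = 2·Na + glucose/18 + BUN/2.8 + ethanol/3.7
= 2·139 + 91/18 + 12/2.8 + 187/3.7
= 278 + 5.06 + 4.29 + 50.54
= 337.89 mOsm/kg ≈ 337.9 mOsm/kg
Osmolar gap = measured − calculated = 345 − 337.9 = 7.1 mOsm/kg

7.1 mOsm/kg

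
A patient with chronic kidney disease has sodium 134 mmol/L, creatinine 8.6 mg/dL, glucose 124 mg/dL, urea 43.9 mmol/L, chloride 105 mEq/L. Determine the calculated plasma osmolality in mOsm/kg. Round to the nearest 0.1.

Calculated osmolality = 2·Na + glucose/18 + urea
= 2·134 + 124/18 + 43.9
= 268 + 6.89 + 43.90
= 318.79 mOsm/kg

318.8 mOsm/kg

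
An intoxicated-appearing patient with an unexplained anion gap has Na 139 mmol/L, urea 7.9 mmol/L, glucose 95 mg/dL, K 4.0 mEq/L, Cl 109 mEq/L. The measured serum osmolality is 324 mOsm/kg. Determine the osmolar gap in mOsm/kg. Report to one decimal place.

Calculated osmolality = 2·Na + glucose/18 + urea
= 2·139 + 95/18 + 7.9
= 278 + 5.28 + 7.90
= 291.18 mOsm/kg ≈ 291.2 mOsm/kg
Osmolar gap = measured − calculated = 324 − 291.2 = 32.8 mOsm/kg

32.8 mOsm/kg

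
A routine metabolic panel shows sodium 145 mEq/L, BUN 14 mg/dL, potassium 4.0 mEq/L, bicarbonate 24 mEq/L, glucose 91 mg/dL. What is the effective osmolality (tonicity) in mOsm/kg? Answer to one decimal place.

Effective osmolality excludes urea (freely permeant across cell membranes):
2·Na + glucose/18
= 2·145 + 91/18
= 290 + 5.06
= 295.06 mOsm/kg

295.1 mOsm/kg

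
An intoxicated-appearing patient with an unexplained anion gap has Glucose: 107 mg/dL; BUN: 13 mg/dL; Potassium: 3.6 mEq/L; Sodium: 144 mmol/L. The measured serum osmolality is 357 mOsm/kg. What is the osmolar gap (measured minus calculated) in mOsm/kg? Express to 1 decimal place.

Calculated osmolality = 2·Na + glucose/18 + BUN/2.8
= 2·144 + 107/18 + 13/2.8
= 288 + 5.94 + 4.64
= 298.58 mOsm/kg ≈ 298.6 mOsm/kg
Osmolar gap = measured − calculated = 357 − 298.6 = 58.4 mOsm/kg

58.4 mOsm/kg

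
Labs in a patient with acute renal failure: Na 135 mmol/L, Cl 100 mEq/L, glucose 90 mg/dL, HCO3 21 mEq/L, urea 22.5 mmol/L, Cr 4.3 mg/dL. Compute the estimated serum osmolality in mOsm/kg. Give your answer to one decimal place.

297.5 mOsm/kg

Calculated osmolality = 2·Na + glucose/18 + urea
= 2·135 + 90/18 + 22.5
= 270 + 5 + 22.50
= 297.5 mOsm/kg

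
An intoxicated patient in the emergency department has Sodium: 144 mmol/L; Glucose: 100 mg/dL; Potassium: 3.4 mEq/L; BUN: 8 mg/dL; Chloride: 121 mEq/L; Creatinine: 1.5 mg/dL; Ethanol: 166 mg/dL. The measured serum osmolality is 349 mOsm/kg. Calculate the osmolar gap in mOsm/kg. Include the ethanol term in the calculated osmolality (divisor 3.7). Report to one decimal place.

7.7 mOsm/kg

Calculated osmolality = 2·Na + glucose/18 + BUN/2.8 + ethanol/3.7
= 2·144 + 100/18 + 8/2.8 + 166/3.7
= 288 + 5.56 + 2.86 + 44.86
= 341.28 mOsm/kg ≈ 341.3 mOsm/kg
Osmolar gap = measured − calculated = 349 − 341.3 = 7.7 mOsm/kg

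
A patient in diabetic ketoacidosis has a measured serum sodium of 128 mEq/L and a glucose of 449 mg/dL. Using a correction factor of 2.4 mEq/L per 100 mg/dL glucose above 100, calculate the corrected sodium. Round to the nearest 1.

Corrected Na = measured Na + 2.4 · (glucose − 100)/100
= 128 + 2.4 · (449 − 100)/100
= 128 + 8.4
= 136.4 mEq/L

136 mEq/L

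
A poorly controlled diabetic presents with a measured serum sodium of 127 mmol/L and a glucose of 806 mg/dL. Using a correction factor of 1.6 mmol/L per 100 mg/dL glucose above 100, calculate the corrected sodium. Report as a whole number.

138 mmol/L

Corrected Na = measured Na + 1.6 · (glucose − 100)/100
= 127 + 1.6 · (806 − 100)/100
= 127 + 11.3
= 138.3 mmol/L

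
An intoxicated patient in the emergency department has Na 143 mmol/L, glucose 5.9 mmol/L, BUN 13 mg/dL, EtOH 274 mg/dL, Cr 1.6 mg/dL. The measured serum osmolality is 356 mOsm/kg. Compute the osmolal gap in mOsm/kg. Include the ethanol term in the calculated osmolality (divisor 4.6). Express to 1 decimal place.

-0.1 mOsm/kg

Calculated osmolality = 2·Na + glucose + BUN/2.8 + ethanol/4.6
= 2·143 + 5.9 + 13/2.8 + 274/4.6
= 286 + 5.90 + 4.64 + 59.57
= 356.11 mOsm/kg ≈ 356.1 mOsm/kg
Osmolar gap = measured − calculated = 356 − 356.1 = -0.1 mOsm/kg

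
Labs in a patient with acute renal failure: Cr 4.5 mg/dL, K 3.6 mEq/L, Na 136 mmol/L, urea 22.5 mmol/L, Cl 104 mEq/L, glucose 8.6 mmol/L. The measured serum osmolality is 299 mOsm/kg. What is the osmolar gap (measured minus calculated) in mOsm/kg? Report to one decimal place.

-4.1 mOsm/kg

Calculated osmolality = 2·Na + glucose + urea
= 2·136 + 8.6 + 22.5
= 272 + 8.60 + 22.50
= 303.1 mOsm/kg ≈ 303.1 mOsm/kg
Osmolar gap = measured − calculated = 299 − 303.1 = -4.1 mOsm/kg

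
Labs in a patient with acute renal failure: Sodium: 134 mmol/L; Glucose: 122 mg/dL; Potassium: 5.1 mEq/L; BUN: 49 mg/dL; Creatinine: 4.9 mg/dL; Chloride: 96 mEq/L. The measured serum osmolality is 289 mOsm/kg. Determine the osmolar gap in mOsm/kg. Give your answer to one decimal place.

-3.3 mOsm/kg

Calculated osmolality = 2·Na + glucose/18 + BUN/2.8
= 2·134 + 122/18 + 49/2.8
= 268 + 6.78 + 17.50
= 292.28 mOsm/kg ≈ 292.3 mOsm/kg
Osmolar gap = measured − calculated = 289 − 292.3 = -3.3 mOsm/kg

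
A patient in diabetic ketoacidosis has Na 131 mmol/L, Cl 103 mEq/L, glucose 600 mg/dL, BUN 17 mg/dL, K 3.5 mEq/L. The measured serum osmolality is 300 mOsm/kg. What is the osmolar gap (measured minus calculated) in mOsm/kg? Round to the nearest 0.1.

Calculated osmolality = 2·Na + glucose/18 + BUN/2.8
= 2·131 + 600/18 + 17/2.8
= 262 + 33.33 + 6.07
= 301.4 mOsm/kg ≈ 301.4 mOsm/kg
Osmolar gap = measured − calculated = 300 − 301.4 = -1.4 mOsm/kg

-1.4 mOsm/kg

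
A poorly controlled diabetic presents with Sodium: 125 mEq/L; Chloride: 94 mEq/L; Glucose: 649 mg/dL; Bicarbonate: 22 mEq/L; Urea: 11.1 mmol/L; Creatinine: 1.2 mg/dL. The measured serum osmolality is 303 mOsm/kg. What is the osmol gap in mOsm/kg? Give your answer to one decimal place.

5.8 mOsm/kg

Calculated osmolality = 2·Na + glucose/18 + urea
= 2·125 + 649/18 + 11.1
= 250 + 36.06 + 11.10
= 297.16 mOsm/kg ≈ 297.2 mOsm/kg
Osmolar gap = measured − calculated = 303 − 297.2 = 5.8 mOsm/kg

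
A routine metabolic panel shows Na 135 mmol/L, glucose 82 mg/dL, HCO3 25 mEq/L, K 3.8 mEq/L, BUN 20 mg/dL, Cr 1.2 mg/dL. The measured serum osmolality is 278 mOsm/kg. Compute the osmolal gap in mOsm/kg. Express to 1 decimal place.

-3.7 mOsm/kg

Calculated osmolality = 2·Na + glucose/18 + BUN/2.8
= 2·135 + 82/18 + 20/2.8
= 270 + 4.56 + 7.14
= 281.7 mOsm/kg ≈ 281.7 mOsm/kg
Osmolar gap = measured − calculated = 278 − 281.7 = -3.7 mOsm/kg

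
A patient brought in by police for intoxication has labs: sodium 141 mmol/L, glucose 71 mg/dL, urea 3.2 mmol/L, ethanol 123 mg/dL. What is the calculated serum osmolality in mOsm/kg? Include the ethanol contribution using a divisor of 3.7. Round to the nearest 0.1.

322.4 mOsm/kg

Calculated osmolality = 2·Na + glucose/18 + urea + ethanol/3.7
= 2·141 + 71/18 + 3.2 + 123/3.7
= 282 + 3.94 + 3.20 + 33.24
= 322.38 mOsm/kg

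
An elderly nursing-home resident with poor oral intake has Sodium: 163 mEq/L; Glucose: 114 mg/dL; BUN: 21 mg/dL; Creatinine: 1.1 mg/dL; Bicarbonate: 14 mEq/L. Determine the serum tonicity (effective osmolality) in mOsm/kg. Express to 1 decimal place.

Effective osmolality excludes urea (freely permeant across cell membranes):
2·Na + glucose/18
= 2·163 + 114/18
= 326 + 6.33
= 332.33 mOsm/kg

332.3 mOsm/kg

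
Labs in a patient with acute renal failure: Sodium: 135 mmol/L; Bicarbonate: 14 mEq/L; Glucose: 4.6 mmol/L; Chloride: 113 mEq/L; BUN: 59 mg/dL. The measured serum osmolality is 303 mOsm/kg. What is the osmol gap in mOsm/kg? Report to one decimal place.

Calculated osmolality = 2·Na + glucose + BUN/2.8
= 2·135 + 4.6 + 59/2.8
= 270 + 4.60 + 21.07
= 295.67 mOsm/kg ≈ 295.7 mOsm/kg
Osmolar gap = measured − calculated = 303 − 295.7 = 7.3 mOsm/kg

7.3 mOsm/kg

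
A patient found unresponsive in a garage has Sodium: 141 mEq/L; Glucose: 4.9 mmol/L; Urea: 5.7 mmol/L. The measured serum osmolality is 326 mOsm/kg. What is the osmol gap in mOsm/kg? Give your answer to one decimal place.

33.4 mOsm/kg

Calculated osmolality = 2·Na + glucose + urea
= 2·141 + 4.9 + 5.7
= 282 + 4.90 + 5.70
= 292.6 mOsm/kg ≈ 292.6 mOsm/kg
Osmolar gap = measured − calculated = 326 − 292.6 = 33.4 mOsm/kg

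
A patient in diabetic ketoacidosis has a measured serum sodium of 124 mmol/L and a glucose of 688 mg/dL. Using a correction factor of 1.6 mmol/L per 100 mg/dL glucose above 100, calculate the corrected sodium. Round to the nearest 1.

133 mmol/L

Corrected Na = measured Na + 1.6 · (glucose − 100)/100
= 124 + 1.6 · (688 − 100)/100
= 124 + 9.4
= 133.4 mmol/L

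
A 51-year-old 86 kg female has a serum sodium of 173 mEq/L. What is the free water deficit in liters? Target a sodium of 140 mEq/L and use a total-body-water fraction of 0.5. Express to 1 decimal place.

10.1 L

TBW = 0.5 · 86 = 43 L
Free water deficit = TBW · (Na/140 − 1)
= 43 · (173/140 − 1)
= 43 · 0.2357
= 10.14 L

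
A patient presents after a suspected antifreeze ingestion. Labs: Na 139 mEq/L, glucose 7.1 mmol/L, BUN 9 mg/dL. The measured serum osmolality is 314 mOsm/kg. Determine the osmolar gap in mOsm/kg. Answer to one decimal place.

Calculated osmolality = 2·Na + glucose + BUN/2.8
= 2·139 + 7.1 + 9/2.8
= 278 + 7.10 + 3.21
= 288.31 mOsm/kg ≈ 288.3 mOsm/kg
Osmolar gap = measured − calculated = 314 − 288.3 = 25.7 mOsm/kg

25.7 mOsm/kg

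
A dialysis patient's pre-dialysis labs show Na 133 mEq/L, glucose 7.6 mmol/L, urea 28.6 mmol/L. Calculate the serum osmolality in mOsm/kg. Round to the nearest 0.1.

Calculated osmolality = 2·Na + glucose + urea
= 2·133 + 7.6 + 28.6
= 266 + 7.60 + 28.60
= 302.2 mOsm/kg

302.2 mOsm/kg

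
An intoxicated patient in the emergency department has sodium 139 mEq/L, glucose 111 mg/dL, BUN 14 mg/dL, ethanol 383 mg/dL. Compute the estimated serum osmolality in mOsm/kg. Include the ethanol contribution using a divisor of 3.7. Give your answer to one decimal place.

392.7 mOsm/kg

Calculated osmolality = 2·Na + glucose/18 + BUN/2.8 + ethanol/3.7
= 2·139 + 111/18 + 14/2.8 + 383/3.7
= 278 + 6.17 + 5 + 103.51
= 392.68 mOsm/kg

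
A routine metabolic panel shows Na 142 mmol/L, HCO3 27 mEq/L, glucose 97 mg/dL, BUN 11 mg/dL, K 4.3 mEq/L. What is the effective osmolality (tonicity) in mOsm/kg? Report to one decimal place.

289.4 mOsm/kg

Effective osmolality excludes urea (freely permeant across cell membranes):
2·Na + glucose/18
= 2·142 + 97/18
= 284 + 5.39
= 289.39 mOsm/kg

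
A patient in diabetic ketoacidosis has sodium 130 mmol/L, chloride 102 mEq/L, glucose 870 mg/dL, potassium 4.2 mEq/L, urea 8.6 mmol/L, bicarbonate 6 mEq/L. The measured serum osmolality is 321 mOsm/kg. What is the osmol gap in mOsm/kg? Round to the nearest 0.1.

4.1 mOsm/kg

Calculated osmolality = 2·Na + glucose/18 + urea
= 2·130 + 870/18 + 8.6
= 260 + 48.33 + 8.60
= 316.93 mOsm/kg ≈ 316.9 mOsm/kg
Osmolar gap = measured − calculated = 321 − 316.9 = 4.1 mOsm/kg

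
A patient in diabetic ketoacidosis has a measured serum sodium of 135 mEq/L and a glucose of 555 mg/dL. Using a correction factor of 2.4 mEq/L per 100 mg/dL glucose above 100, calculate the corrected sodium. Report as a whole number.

146 mEq/L

Corrected Na = measured Na + 2.4 · (glucose − 100)/100
= 135 + 2.4 · (555 − 100)/100
= 135 + 10.9
= 145.9 mEq/L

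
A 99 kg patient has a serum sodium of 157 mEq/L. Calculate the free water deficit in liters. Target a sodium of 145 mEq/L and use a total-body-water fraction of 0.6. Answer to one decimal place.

4.9 L

TBW = 0.6 · 99 = 59.4 L
Free water deficit = TBW · (Na/145 − 1)
= 59.4 · (157/145 − 1)
= 59.4 · 0.0828
= 4.92 L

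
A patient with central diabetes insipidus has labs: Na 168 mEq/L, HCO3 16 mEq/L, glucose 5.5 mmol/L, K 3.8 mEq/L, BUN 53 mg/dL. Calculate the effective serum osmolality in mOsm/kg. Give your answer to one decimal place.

Effective osmolality excludes urea (freely permeant across cell membranes):
2·Na + glucose
= 2·168 + 5.5
= 336 + 5.5
= 341.5 mOsm/kg

341.5 mOsm/kg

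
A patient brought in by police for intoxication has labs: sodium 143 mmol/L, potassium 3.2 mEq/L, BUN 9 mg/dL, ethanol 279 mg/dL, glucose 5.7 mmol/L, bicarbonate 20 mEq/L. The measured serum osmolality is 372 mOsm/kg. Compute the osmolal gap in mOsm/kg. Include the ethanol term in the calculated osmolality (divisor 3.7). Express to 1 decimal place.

Calculated osmolality = 2·Na + glucose + BUN/2.8 + ethanol/3.7
= 2·143 + 5.7 + 9/2.8 + 279/3.7
= 286 + 5.70 + 3.21 + 75.41
= 370.32 mOsm/kg ≈ 370.3 mOsm/kg
Osmolar gap = measured − calculated = 372 − 370.3 = 1.7 mOsm/kg

1.7 mOsm/kg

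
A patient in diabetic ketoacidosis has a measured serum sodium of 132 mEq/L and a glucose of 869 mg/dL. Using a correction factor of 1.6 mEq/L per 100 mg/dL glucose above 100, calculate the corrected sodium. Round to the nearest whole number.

Corrected Na = measured Na + 1.6 · (glucose − 100)/100
= 132 + 1.6 · (869 − 100)/100
= 132 + 12.3
= 144.3 mEq/L

144 mEq/L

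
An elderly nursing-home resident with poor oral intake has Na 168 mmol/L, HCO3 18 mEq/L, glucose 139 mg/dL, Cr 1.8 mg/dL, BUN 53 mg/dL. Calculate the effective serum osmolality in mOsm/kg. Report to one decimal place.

Effective osmolality excludes urea (freely permeant across cell membranes):
2·Na + glucose/18
= 2·168 + 139/18
= 336 + 7.72
= 343.72 mOsm/kg

343.7 mOsm/kg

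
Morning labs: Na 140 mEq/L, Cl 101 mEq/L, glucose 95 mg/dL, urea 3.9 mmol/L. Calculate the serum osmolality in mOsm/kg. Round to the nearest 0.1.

Calculated osmolality = 2·Na + glucose/18 + urea
= 2·140 + 95/18 + 3.9
= 280 + 5.28 + 3.90
= 289.18 mOsm/kg

289.2 mOsm/kg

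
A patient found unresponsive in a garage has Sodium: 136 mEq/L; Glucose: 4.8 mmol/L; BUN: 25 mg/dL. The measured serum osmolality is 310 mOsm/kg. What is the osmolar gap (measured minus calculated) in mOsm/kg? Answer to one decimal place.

24.3 mOsm/kg

Calculated osmolality = 2·Na + glucose + BUN/2.8
= 2·136 + 4.8 + 25/2.8
= 272 + 4.80 + 8.93
= 285.73 mOsm/kg ≈ 285.7 mOsm/kg
Osmolar gap = measured − calculated = 310 − 285.7 = 24.3 mOsm/kg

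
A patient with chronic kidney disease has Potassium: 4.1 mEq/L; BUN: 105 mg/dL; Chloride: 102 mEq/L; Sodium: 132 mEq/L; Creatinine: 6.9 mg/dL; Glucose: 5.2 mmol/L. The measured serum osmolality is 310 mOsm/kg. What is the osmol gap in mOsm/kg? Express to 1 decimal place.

3.3 mOsm/kg

Calculated osmolality = 2·Na + glucose + BUN/2.8
= 2·132 + 5.2 + 105/2.8
= 264 + 5.20 + 37.50
= 306.7 mOsm/kg ≈ 306.7 mOsm/kg
Osmolar gap = measured − calculated = 310 − 306.7 = 3.3 mOsm/kg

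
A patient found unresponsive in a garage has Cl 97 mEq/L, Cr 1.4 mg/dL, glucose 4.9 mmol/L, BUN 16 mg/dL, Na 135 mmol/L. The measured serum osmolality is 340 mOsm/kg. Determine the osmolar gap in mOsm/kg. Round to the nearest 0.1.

59.4 mOsm/kg

Calculated osmolality = 2·Na + glucose + BUN/2.8
= 2·135 + 4.9 + 16/2.8
= 270 + 4.90 + 5.71
= 280.61 mOsm/kg ≈ 280.6 mOsm/kg
Osmolar gap = measured − calculated = 340 − 280.6 = 59.4 mOsm/kg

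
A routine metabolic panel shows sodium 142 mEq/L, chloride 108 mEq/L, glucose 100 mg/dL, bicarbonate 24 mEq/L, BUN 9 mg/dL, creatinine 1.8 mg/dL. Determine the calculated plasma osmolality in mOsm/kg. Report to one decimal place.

Calculated osmolality = 2·Na + glucose/18 + BUN/2.8
= 2·142 + 100/18 + 9/2.8
= 284 + 5.56 + 3.21
= 292.77 mOsm/kg

292.8 mOsm/kg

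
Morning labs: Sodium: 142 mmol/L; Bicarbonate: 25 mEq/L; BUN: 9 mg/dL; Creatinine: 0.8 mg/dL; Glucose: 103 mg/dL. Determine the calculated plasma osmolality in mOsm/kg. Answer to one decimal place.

292.9 mOsm/kg

Calculated osmolality = 2·Na + glucose/18 + BUN/2.8
= 2·142 + 103/18 + 9/2.8
= 284 + 5.72 + 3.21
= 292.93 mOsm/kg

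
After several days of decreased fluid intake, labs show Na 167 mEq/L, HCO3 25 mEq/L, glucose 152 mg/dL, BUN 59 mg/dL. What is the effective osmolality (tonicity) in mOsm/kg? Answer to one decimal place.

342.4 mOsm/kg

Effective osmolality excludes urea (freely permeant across cell membranes):
2·Na + glucose/18
= 2·167 + 152/18
= 334 + 8.44
= 342.44 mOsm/kg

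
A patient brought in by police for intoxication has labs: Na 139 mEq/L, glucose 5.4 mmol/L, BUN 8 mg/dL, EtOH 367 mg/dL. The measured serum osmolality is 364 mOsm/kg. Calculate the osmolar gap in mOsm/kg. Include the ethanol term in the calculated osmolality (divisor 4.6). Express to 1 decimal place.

-2.0 mOsm/kg

Calculated osmolality = 2·Na + glucose + BUN/2.8 + ethanol/4.6
= 2·139 + 5.4 + 8/2.8 + 367/4.6
= 278 + 5.40 + 2.86 + 79.78
= 366.04 mOsm/kg ≈ 366.0 mOsm/kg
Osmolar gap = measured − calculated = 364 − 366.0 = -2.0 mOsm/kg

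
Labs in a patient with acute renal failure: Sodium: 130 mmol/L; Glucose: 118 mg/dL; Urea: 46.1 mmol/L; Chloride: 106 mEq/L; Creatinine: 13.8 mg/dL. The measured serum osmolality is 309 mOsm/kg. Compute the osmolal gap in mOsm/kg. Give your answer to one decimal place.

-3.7 mOsm/kg

Calculated osmolality = 2·Na + glucose/18 + urea
= 2·130 + 118/18 + 46.1
= 260 + 6.56 + 46.10
= 312.66 mOsm/kg ≈ 312.7 mOsm/kg
Osmolar gap = measured − calculated = 309 − 312.7 = -3.7 mOsm/kg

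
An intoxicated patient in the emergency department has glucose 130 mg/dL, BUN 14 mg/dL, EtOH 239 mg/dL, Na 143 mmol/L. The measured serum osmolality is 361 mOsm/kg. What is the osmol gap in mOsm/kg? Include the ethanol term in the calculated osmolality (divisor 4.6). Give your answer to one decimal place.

10.8 mOsm/kg

Calculated osmolality = 2·Na + glucose/18 + BUN/2.8 + ethanol/4.6
= 2·143 + 130/18 + 14/2.8 + 239/4.6
= 286 + 7.22 + 5 + 51.96
= 350.18 mOsm/kg ≈ 350.2 mOsm/kg
Osmolar gap = measured − calculated = 361 − 350.2 = 10.8 mOsm/kg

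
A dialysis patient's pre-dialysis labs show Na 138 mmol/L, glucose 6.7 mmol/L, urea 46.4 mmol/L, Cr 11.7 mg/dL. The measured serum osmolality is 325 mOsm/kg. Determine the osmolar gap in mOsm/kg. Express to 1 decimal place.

Calculated osmolality = 2·Na + glucose + urea
= 2·138 + 6.7 + 46.4
= 276 + 6.70 + 46.40
= 329.1 mOsm/kg ≈ 329.1 mOsm/kg
Osmolar gap = measured − calculated = 325 − 329.1 = -4.1 mOsm/kg

-4.1 mOsm/kg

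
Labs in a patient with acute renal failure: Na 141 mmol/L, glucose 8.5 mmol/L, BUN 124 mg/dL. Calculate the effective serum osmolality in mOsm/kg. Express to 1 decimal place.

Effective osmolality excludes urea (freely permeant across cell membranes):
2·Na + glucose
= 2·141 + 8.5
= 282 + 8.5
= 290.5 mOsm/kg

290.5 mOsm/kg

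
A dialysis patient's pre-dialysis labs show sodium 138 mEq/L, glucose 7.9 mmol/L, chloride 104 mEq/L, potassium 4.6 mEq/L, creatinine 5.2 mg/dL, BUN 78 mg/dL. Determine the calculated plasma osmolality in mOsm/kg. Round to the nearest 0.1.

Calculated osmolality = 2·Na + glucose + BUN/2.8
= 2·138 + 7.9 + 78/2.8
= 276 + 7.90 + 27.86
= 311.76 mOsm/kg

311.8 mOsm/kg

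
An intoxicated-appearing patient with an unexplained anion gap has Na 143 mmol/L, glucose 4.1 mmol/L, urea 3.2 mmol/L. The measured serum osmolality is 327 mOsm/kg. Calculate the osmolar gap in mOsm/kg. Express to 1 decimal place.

33.7 mOsm/kg

Calculated osmolality = 2·Na + glucose + urea
= 2·143 + 4.1 + 3.2
= 286 + 4.10 + 3.20
= 293.3 mOsm/kg ≈ 293.3 mOsm/kg
Osmolar gap = measured − calculated = 327 − 293.3 = 33.7 mOsm/kg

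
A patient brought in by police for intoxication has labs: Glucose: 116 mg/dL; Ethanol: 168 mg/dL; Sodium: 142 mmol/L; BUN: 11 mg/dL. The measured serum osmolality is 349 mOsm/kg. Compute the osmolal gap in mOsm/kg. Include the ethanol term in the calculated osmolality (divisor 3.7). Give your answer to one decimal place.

9.2 mOsm/kg

Calculated osmolality = 2·Na + glucose/18 + BUN/2.8 + ethanol/3.7
= 2·142 + 116/18 + 11/2.8 + 168/3.7
= 284 + 6.44 + 3.93 + 45.41
= 339.78 mOsm/kg ≈ 339.8 mOsm/kg
Osmolar gap = measured − calculated = 349 − 339.8 = 9.2 mOsm/kg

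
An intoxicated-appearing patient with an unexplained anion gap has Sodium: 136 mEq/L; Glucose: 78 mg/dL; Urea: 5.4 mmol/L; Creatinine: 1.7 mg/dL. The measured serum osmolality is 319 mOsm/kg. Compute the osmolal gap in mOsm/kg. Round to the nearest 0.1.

Calculated osmolality = 2·Na + glucose/18 + urea
= 2·136 + 78/18 + 5.4
= 272 + 4.33 + 5.40
= 281.73 mOsm/kg ≈ 281.7 mOsm/kg
Osmolar gap = measured − calculated = 319 − 281.7 = 37.3 mOsm/kg

37.3 mOsm/kg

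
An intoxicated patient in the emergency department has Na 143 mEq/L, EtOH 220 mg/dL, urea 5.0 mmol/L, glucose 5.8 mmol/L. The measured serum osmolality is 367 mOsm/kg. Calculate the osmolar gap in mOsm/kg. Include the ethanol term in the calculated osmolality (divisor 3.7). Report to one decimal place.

Calculated osmolality = 2·Na + glucose + urea + ethanol/3.7
= 2·143 + 5.8 + 5 + 220/3.7
= 286 + 5.80 + 5 + 59.46
= 356.26 mOsm/kg ≈ 356.3 mOsm/kg
Osmolar gap = measured − calculated = 367 − 356.3 = 10.7 mOsm/kg

10.7 mOsm/kg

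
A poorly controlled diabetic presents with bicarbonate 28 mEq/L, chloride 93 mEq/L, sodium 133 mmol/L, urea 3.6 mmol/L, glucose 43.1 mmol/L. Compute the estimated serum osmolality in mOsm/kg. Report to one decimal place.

312.7 mOsm/kg

Calculated osmolality = 2·Na + glucose + urea
= 2·133 + 43.1 + 3.6
= 266 + 43.10 + 3.60
= 312.7 mOsm/kg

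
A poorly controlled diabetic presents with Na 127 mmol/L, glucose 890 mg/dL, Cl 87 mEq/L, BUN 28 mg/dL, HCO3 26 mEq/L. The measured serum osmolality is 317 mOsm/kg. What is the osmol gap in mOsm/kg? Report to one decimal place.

Calculated osmolality = 2·Na + glucose/18 + BUN/2.8
= 2·127 + 890/18 + 28/2.8
= 254 + 49.44 + 10
= 313.44 mOsm/kg ≈ 313.4 mOsm/kg
Osmolar gap = measured − calculated = 317 − 313.4 = 3.6 mOsm/kg

3.6 mOsm/kg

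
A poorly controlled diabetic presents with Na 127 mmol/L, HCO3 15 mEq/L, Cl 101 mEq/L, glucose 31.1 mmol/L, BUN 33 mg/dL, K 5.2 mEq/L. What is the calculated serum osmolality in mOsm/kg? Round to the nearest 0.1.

296.9 mOsm/kg

Calculated osmolality = 2·Na + glucose + BUN/2.8
= 2·127 + 31.1 + 33/2.8
= 254 + 31.10 + 11.79
= 296.89 mOsm/kg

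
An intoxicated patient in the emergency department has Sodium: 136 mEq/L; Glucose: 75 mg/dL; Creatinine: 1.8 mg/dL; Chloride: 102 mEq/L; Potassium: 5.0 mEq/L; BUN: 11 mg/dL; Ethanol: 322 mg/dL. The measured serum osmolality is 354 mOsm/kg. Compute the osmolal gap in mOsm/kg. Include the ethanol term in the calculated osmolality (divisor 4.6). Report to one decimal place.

3.9 mOsm/kg

Calculated osmolality = 2·Na + glucose/18 + BUN/2.8 + ethanol/4.6
= 2·136 + 75/18 + 11/2.8 + 322/4.6
= 272 + 4.17 + 3.93 + 70
= 350.1 mOsm/kg ≈ 350.1 mOsm/kg
Osmolar gap = measured − calculated = 354 − 350.1 = 3.9 mOsm/kg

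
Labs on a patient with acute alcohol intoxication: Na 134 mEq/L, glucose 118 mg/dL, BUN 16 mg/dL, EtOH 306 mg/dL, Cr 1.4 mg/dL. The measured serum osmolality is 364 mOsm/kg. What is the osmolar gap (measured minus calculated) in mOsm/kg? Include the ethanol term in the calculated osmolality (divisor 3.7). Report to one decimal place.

Calculated osmolality = 2·Na + glucose/18 + BUN/2.8 + ethanol/3.7
= 2·134 + 118/18 + 16/2.8 + 306/3.7
= 268 + 6.56 + 5.71 + 82.70
= 362.97 mOsm/kg ≈ 363.0 mOsm/kg
Osmolar gap = measured − calculated = 364 − 363.0 = 1.0 mOsm/kg

1.0 mOsm/kg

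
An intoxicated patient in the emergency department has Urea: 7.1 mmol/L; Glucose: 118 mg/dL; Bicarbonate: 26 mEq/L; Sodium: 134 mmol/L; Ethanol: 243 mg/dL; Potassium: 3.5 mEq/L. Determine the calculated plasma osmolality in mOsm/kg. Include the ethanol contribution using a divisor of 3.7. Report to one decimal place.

Calculated osmolality = 2·Na + glucose/18 + urea + ethanol/3.7
= 2·134 + 118/18 + 7.1 + 243/3.7
= 268 + 6.56 + 7.10 + 65.68
= 347.34 mOsm/kg

347.3 mOsm/kg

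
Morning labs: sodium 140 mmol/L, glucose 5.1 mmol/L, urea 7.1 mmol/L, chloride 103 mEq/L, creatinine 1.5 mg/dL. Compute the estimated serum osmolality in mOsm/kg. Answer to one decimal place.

292.2 mOsm/kg

Calculated osmolality = 2·Na + glucose + urea
= 2·140 + 5.1 + 7.1
= 280 + 5.10 + 7.10
= 292.2 mOsm/kg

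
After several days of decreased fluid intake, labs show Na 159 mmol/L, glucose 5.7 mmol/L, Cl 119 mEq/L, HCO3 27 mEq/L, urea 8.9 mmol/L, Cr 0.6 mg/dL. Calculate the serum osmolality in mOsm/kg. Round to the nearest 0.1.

332.6 mOsm/kg

Calculated osmolality = 2·Na + glucose + urea
= 2·159 + 5.7 + 8.9
= 318 + 5.70 + 8.90
= 332.6 mOsm/kg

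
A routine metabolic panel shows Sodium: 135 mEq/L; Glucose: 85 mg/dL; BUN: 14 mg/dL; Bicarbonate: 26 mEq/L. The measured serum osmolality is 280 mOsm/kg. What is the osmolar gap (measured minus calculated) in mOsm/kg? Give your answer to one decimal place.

Calculated osmolality = 2·Na + glucose/18 + BUN/2.8
= 2·135 + 85/18 + 14/2.8
= 270 + 4.72 + 5
= 279.72 mOsm/kg ≈ 279.7 mOsm/kg
Osmolar gap = measured − calculated = 280 − 279.7 = 0.3 mOsm/kg

0.3 mOsm/kg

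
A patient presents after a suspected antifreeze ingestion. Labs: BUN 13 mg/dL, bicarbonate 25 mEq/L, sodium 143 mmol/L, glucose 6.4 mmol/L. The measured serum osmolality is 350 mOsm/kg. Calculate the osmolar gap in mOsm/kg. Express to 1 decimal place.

Calculated osmolality = 2·Na + glucose + BUN/2.8
= 2·143 + 6.4 + 13/2.8
= 286 + 6.40 + 4.64
= 297.04 mOsm/kg ≈ 297.0 mOsm/kg
Osmolar gap = measured − calculated = 350 − 297.0 = 53.0 mOsm/kg

53.0 mOsm/kg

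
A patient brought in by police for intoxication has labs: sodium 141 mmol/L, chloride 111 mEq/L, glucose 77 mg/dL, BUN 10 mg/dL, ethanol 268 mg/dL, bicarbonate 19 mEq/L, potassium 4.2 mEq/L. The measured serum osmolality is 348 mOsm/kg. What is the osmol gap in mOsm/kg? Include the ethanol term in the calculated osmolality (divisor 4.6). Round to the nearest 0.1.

Calculated osmolality = 2·Na + glucose/18 + BUN/2.8 + ethanol/4.6
= 2·141 + 77/18 + 10/2.8 + 268/4.6
= 282 + 4.28 + 3.57 + 58.26
= 348.11 mOsm/kg ≈ 348.1 mOsm/kg
Osmolar gap = measured − calculated = 348 − 348.1 = -0.1 mOsm/kg

-0.1 mOsm/kg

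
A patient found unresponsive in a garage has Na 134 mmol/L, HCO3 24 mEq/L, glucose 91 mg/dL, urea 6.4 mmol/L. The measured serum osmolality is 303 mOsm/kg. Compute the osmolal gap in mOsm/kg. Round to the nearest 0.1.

23.5 mOsm/kg

Calculated osmolality = 2·Na + glucose/18 + urea
= 2·134 + 91/18 + 6.4
= 268 + 5.06 + 6.40
= 279.46 mOsm/kg ≈ 279.5 mOsm/kg
Osmolar gap = measured − calculated = 303 − 279.5 = 23.5 mOsm/kg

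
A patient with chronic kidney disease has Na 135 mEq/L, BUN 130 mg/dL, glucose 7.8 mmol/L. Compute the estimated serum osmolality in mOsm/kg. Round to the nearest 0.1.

Calculated osmolality = 2·Na + glucose + BUN/2.8
= 2·135 + 7.8 + 130/2.8
= 270 + 7.80 + 46.43
= 324.23 mOsm/kg

324.2 mOsm/kg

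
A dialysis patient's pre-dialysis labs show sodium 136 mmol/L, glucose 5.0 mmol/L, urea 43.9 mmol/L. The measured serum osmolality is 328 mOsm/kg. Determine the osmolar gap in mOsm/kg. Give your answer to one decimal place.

Calculated osmolality = 2·Na + glucose + urea
= 2·136 + 5 + 43.9
= 272 + 5 + 43.90
= 320.9 mOsm/kg ≈ 320.9 mOsm/kg
Osmolar gap = measured − calculated = 328 − 320.9 = 7.1 mOsm/kg

7.1 mOsm/kg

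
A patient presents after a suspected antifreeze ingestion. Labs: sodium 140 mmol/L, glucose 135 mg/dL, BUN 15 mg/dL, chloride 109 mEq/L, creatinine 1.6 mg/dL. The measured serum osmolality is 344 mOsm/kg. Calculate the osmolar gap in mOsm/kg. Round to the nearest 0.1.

Calculated osmolality = 2·Na + glucose/18 + BUN/2.8
= 2·140 + 135/18 + 15/2.8
= 280 + 7.50 + 5.36
= 292.86 mOsm/kg ≈ 292.9 mOsm/kg
Osmolar gap = measured − calculated = 344 − 292.9 = 51.1 mOsm/kg

51.1 mOsm/kg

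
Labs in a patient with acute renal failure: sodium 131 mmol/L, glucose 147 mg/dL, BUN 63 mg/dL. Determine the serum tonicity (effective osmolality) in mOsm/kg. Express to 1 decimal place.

270.2 mOsm/kg

Effective osmolality excludes urea (freely permeant across cell membranes):
2·Na + glucose/18
= 2·131 + 147/18
= 262 + 8.17
= 270.17 mOsm/kg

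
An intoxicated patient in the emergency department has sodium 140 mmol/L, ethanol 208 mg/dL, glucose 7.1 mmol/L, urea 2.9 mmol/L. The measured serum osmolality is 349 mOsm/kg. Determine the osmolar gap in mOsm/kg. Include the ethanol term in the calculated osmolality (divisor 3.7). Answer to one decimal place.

2.8 mOsm/kg

Calculated osmolality = 2·Na + glucose + urea + ethanol/3.7
= 2·140 + 7.1 + 2.9 + 208/3.7
= 280 + 7.10 + 2.90 + 56.22
= 346.22 mOsm/kg ≈ 346.2 mOsm/kg
Osmolar gap = measured − calculated = 349 − 346.2 = 2.8 mOsm/kg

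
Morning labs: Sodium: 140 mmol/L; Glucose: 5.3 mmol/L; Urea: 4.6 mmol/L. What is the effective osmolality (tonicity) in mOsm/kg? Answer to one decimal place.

285.3 mOsm/kg

Effective osmolality excludes urea (freely permeant across cell membranes):
2·Na + glucose
= 2·140 + 5.3
= 280 + 5.3
= 285.3 mOsm/kg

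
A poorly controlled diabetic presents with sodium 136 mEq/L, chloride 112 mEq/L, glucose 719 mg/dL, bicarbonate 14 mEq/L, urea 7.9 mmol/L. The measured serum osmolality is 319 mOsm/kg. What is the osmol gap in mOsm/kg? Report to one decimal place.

-0.8 mOsm/kg

Calculated osmolality = 2·Na + glucose/18 + urea
= 2·136 + 719/18 + 7.9
= 272 + 39.94 + 7.90
= 319.84 mOsm/kg ≈ 319.8 mOsm/kg
Osmolar gap = measured − calculated = 319 − 319.8 = -0.8 mOsm/kg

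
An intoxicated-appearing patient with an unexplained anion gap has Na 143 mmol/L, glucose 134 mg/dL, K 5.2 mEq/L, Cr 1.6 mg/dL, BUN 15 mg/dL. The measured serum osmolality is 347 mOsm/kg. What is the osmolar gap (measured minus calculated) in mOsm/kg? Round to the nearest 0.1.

48.2 mOsm/kg

Calculated osmolality = 2·Na + glucose/18 + BUN/2.8
= 2·143 + 134/18 + 15/2.8
= 286 + 7.44 + 5.36
= 298.8 mOsm/kg ≈ 298.8 mOsm/kg
Osmolar gap = measured − calculated = 347 − 298.8 = 48.2 mOsm/kg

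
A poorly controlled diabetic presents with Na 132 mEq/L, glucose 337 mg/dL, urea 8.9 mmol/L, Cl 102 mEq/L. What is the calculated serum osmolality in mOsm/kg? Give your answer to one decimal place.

Calculated osmolality = 2·Na + glucose/18 + urea
= 2·132 + 337/18 + 8.9
= 264 + 18.72 + 8.90
= 291.62 mOsm/kg

291.6 mOsm/kg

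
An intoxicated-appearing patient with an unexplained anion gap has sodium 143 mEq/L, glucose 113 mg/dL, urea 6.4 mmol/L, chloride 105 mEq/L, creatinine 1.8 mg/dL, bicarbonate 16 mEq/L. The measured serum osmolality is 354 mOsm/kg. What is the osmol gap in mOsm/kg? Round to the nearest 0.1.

Calculated osmolality = 2·Na + glucose/18 + urea
= 2·143 + 113/18 + 6.4
= 286 + 6.28 + 6.40
= 298.68 mOsm/kg ≈ 298.7 mOsm/kg
Osmolar gap = measured − calculated = 354 − 298.7 = 55.3 mOsm/kg

55.3 mOsm/kg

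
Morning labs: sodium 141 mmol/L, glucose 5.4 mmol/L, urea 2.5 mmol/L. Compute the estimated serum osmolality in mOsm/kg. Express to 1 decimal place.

Calculated osmolality = 2·Na + glucose + urea
= 2·141 + 5.4 + 2.5
= 282 + 5.40 + 2.50
= 289.9 mOsm/kg

289.9 mOsm/kg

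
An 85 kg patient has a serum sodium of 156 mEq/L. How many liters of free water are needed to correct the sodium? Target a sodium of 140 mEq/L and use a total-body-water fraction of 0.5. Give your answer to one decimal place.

4.9 L

TBW = 0.5 · 85 = 42.5 L
Free water deficit = TBW · (Na/140 − 1)
= 42.5 · (156/140 − 1)
= 42.5 · 0.1143
= 4.86 L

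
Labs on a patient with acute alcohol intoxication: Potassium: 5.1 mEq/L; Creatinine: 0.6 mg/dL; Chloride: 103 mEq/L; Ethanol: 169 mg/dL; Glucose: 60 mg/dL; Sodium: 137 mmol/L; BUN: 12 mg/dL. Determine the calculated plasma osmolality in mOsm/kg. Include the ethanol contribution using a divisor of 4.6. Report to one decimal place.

318.4 mOsm/kg

Calculated osmolality = 2·Na + glucose/18 + BUN/2.8 + ethanol/4.6
= 2·137 + 60/18 + 12/2.8 + 169/4.6
= 274 + 3.33 + 4.29 + 36.74
= 318.36 mOsm/kg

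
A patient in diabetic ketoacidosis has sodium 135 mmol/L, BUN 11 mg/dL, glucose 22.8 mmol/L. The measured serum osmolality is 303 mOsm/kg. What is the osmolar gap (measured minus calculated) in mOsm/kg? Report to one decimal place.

6.3 mOsm/kg

Calculated osmolality = 2·Na + glucose + BUN/2.8
= 2·135 + 22.8 + 11/2.8
= 270 + 22.80 + 3.93
= 296.73 mOsm/kg ≈ 296.7 mOsm/kg
Osmolar gap = measured − calculated = 303 − 296.7 = 6.3 mOsm/kg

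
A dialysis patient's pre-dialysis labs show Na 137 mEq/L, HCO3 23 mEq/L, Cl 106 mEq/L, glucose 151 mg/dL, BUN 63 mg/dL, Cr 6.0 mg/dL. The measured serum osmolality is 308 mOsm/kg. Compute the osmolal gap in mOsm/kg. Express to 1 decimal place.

3.1 mOsm/kg

Calculated osmolality = 2·Na + glucose/18 + BUN/2.8
= 2·137 + 151/18 + 63/2.8
= 274 + 8.39 + 22.50
= 304.89 mOsm/kg ≈ 304.9 mOsm/kg
Osmolar gap = measured − calculated = 308 − 304.9 = 3.1 mOsm/kg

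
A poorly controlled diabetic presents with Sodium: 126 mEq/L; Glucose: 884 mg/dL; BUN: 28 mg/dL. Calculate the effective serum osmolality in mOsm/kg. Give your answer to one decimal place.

Effective osmolality excludes urea (freely permeant across cell membranes):
2·Na + glucose/18
= 2·126 + 884/18
= 252 + 49.11
= 301.11 mOsm/kg

301.1 mOsm/kg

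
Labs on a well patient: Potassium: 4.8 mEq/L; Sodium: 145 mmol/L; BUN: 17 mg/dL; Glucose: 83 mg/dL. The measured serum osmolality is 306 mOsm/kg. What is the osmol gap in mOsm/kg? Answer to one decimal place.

Calculated osmolality = 2·Na + glucose/18 + BUN/2.8
= 2·145 + 83/18 + 17/2.8
= 290 + 4.61 + 6.07
= 300.68 mOsm/kg ≈ 300.7 mOsm/kg
Osmolar gap = measured − calculated = 306 − 300.7 = 5.3 mOsm/kg

5.3 mOsm/kg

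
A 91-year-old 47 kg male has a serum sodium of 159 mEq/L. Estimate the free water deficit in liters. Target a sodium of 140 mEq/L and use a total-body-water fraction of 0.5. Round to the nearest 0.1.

3.2 L

TBW = 0.5 · 47 = 23.5 L
Free water deficit = TBW · (Na/140 − 1)
= 23.5 · (159/140 − 1)
= 23.5 · 0.1357
= 3.19 L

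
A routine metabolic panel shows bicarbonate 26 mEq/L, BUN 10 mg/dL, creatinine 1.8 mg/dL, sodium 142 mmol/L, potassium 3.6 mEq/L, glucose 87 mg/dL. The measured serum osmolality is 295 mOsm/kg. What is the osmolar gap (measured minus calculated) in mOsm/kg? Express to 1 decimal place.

Calculated osmolality = 2·Na + glucose/18 + BUN/2.8
= 2·142 + 87/18 + 10/2.8
= 284 + 4.83 + 3.57
= 292.4 mOsm/kg ≈ 292.4 mOsm/kg
Osmolar gap = measured − calculated = 295 − 292.4 = 2.6 mOsm/kg

2.6 mOsm/kg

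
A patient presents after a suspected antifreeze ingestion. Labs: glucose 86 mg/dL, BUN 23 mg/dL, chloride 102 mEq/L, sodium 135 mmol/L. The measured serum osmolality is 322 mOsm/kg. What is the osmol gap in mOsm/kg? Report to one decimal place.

39.0 mOsm/kg

Calculated osmolality = 2·Na + glucose/18 + BUN/2.8
= 2·135 + 86/18 + 23/2.8
= 270 + 4.78 + 8.21
= 282.99 mOsm/kg ≈ 283.0 mOsm/kg
Osmolar gap = measured − calculated = 322 − 283.0 = 39.0 mOsm/kg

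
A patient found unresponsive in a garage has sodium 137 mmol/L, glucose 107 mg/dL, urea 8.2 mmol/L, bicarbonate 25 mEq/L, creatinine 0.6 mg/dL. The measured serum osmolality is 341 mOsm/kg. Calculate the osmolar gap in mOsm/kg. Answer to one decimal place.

Calculated osmolality = 2·Na + glucose/18 + urea
= 2·137 + 107/18 + 8.2
= 274 + 5.94 + 8.20
= 288.14 mOsm/kg ≈ 288.1 mOsm/kg
Osmolar gap = measured − calculated = 341 − 288.1 = 52.9 mOsm/kg

52.9 mOsm/kg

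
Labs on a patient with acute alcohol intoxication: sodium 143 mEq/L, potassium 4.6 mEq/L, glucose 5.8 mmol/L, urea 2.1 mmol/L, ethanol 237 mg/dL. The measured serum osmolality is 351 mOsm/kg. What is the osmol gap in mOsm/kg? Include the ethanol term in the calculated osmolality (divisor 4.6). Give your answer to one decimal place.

Calculated osmolality = 2·Na + glucose + urea + ethanol/4.6
= 2·143 + 5.8 + 2.1 + 237/4.6
= 286 + 5.80 + 2.10 + 51.52
= 345.42 mOsm/kg ≈ 345.4 mOsm/kg
Osmolar gap = measured − calculated = 351 − 345.4 = 5.6 mOsm/kg

5.6 mOsm/kg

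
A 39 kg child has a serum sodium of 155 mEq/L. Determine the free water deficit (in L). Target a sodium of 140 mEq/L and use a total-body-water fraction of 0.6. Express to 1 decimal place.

2.5 L

TBW = 0.6 · 39 = 23.4 L
Free water deficit = TBW · (Na/140 − 1)
= 23.4 · (155/140 − 1)
= 23.4 · 0.1071
= 2.51 L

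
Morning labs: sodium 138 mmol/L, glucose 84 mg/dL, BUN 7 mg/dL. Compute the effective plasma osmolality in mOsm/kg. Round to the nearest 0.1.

280.7 mOsm/kg

Effective osmolality excludes urea (freely permeant across cell membranes):
2·Na + glucose/18
= 2·138 + 84/18
= 276 + 4.67
= 280.67 mOsm/kg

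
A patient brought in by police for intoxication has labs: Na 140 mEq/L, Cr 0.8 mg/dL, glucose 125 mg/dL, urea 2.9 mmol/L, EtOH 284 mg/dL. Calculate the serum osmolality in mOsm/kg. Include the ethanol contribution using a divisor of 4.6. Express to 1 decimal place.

351.6 mOsm/kg

Calculated osmolality = 2·Na + glucose/18 + urea + ethanol/4.6
= 2·140 + 125/18 + 2.9 + 284/4.6
= 280 + 6.94 + 2.90 + 61.74
= 351.58 mOsm/kg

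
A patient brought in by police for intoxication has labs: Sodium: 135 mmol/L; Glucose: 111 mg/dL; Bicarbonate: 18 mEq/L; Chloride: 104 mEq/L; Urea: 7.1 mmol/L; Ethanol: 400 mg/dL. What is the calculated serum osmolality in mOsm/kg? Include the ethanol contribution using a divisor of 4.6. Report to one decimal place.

370.2 mOsm/kg

Calculated osmolality = 2·Na + glucose/18 + urea + ethanol/4.6
= 2·135 + 111/18 + 7.1 + 400/4.6
= 270 + 6.17 + 7.10 + 86.96
= 370.23 mOsm/kg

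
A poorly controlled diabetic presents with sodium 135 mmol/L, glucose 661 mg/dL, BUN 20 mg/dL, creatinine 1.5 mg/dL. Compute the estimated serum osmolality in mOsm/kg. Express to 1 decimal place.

313.9 mOsm/kg

Calculated osmolality = 2·Na + glucose/18 + BUN/2.8
= 2·135 + 661/18 + 20/2.8
= 270 + 36.72 + 7.14
= 313.86 mOsm/kg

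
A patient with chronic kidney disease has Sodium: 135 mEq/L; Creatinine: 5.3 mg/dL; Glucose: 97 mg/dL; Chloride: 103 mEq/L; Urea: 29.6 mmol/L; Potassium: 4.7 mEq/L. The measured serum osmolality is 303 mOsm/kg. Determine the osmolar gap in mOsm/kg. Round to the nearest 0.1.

-2.0 mOsm/kg

Calculated osmolality = 2·Na + glucose/18 + urea
= 2·135 + 97/18 + 29.6
= 270 + 5.39 + 29.60
= 304.99 mOsm/kg ≈ 305.0 mOsm/kg
Osmolar gap = measured − calculated = 303 − 305.0 = -2.0 mOsm/kg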